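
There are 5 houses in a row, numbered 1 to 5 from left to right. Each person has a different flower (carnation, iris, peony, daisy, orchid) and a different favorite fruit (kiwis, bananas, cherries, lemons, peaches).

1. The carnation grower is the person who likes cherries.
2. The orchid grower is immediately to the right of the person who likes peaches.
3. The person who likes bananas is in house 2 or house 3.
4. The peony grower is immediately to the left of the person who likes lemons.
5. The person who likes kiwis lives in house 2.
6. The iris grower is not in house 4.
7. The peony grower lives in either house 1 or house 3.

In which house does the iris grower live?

1

The person who likes kiwis is in house 2 (clue 5).
House 3 favorite fruit: only bananas fits.
By clue 4, the peony grower is in house 3.
Clue 4 places the person who likes lemons in house 4.
The only favorite fruit still possible for house 1 is peaches.
House 5's favorite fruit must be cherries (nothing else left).
Clue 1: the carnation grower is in house 5.
Clue 2 places the orchid grower in house 2.
That leaves daisy as the flower for house 4.
House 1's flower must be iris (nothing else left).
So: house 1 = iris/peaches, house 2 = orchid/kiwis, house 3 = peony/bananas, house 4 = daisy/lemons, house 5 = carnation/cherries.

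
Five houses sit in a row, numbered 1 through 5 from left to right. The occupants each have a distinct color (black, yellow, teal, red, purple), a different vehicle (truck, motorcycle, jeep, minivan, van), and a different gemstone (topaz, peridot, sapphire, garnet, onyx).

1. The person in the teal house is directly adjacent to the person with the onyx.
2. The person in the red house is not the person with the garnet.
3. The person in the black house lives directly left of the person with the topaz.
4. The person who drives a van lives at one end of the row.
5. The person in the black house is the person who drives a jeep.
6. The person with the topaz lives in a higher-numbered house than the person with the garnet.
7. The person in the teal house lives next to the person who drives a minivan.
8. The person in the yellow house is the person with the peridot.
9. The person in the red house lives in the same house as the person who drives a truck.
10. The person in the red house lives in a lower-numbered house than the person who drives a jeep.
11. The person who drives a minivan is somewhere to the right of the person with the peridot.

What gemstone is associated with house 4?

The person who drives a van is narrowed to house 1 or 5; consider each.
Placing it in house 5 leads to a contradiction, so it's in house 1.
The person in the black house is narrowed to house 3 or 4; consider each.
Placing it in house 4 leads to a contradiction, so it's in house 3.
Clue 3 places the person with the topaz in house 4.
By clue 5, the person who drives a jeep is in house 3.
Clue 10: the person in the red house is in house 2.
The person in the yellow house is in house 1 (clue 8).
Clue 8: the person with the peridot is in house 1.
House 4's color must be teal (nothing else left).
The only color still possible for house 5 is purple.
That leaves truck as the vehicle for house 2.
That leaves motorcycle as the vehicle for house 4.
The only vehicle still possible for house 5 is minivan.
That leaves garnet as the gemstone for house 3.
By clue 1, the person with the onyx is in house 5.
So house 2 gets sapphire for gemstone.
So: house 1 = yellow/van/peridot, house 2 = red/truck/sapphire, house 3 = black/jeep/garnet, house 4 = teal/motorcycle/topaz, house 5 = purple/minivan/onyx.

topaz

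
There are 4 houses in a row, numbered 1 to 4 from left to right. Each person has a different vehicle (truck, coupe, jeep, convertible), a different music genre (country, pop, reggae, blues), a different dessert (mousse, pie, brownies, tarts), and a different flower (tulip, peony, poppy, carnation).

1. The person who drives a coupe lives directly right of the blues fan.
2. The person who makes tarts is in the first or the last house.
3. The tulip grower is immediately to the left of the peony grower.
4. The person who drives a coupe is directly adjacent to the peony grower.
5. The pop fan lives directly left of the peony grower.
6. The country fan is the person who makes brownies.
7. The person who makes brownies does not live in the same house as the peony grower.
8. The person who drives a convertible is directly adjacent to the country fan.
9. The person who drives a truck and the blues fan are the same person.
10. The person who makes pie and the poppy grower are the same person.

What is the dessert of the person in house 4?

The person who makes tarts is narrowed to house 1 or 4; consider each.
Placing it in house 4 leads to a contradiction, so it's in house 1.
The person who drives a coupe is narrowed to house 2 or 3 or 4; consider each.
Placing it in house 2 and house 4 leads to a contradiction, so it's in house 3.
The blues fan is in house 2 (clue 1).
Clue 9 places the person who drives a truck in house 2.
By clue 8, the person who drives a convertible is in house 4.
By clue 8, the country fan is in house 3.
House 1 vehicle: only jeep fits.
The only music genre still possible for house 1 is pop.
That leaves reggae as the music genre for house 4.
From clue 5, the peony grower must be in house 2.
Clue 6 places the person who makes brownies in house 3.
From clue 3, the tulip grower must be in house 1.
From clue 10, the person who makes pie must be in house 4.
Clue 10 places the poppy grower in house 4.
The only dessert still possible for house 2 is mousse.
So house 3 gets carnation for flower.
So: house 1 = jeep/pop/tarts/tulip, house 2 = truck/blues/mousse/peony, house 3 = coupe/country/brownies/carnation, house 4 = convertible/reggae/pie/poppy.

pie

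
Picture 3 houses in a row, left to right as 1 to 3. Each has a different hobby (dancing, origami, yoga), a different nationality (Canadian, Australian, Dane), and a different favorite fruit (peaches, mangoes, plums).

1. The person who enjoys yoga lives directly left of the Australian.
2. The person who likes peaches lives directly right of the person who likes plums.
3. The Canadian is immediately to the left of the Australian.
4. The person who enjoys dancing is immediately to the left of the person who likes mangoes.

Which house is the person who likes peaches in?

2

House 3's hobby must be origami (nothing else left).
So house 1 gets plums for favorite fruit.
From clue 2, the person who likes peaches must be in house 2.
So house 3 gets mangoes for favorite fruit.
The person who enjoys dancing is in house 2 (clue 4).
That leaves yoga as the hobby for house 1.
By clue 1, the Australian is in house 2.
The Canadian is in house 1 (clue 3).
That leaves Dane as the nationality for house 3.
So: house 1 = yoga/Canadian/plums, house 2 = dancing/Australian/peaches, house 3 = origami/Dane/mangoes.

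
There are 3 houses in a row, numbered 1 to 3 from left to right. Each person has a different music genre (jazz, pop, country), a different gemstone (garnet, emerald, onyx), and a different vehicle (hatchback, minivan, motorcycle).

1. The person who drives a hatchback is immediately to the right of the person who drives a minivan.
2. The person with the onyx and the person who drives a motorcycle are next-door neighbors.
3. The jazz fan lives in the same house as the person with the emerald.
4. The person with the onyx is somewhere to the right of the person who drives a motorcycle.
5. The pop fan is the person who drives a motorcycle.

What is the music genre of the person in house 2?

country

That leaves hatchback as the vehicle for house 3.
From clue 1, the person who drives a minivan must be in house 2.
House 1 vehicle: only motorcycle fits.
Clue 2 places the person with the onyx in house 2.
The pop fan is in house 1 (clue 5).
Clue 3 places the jazz fan in house 3.
From clue 3, the person with the emerald must be in house 3.
That leaves country as the music genre for house 2.
House 1's gemstone must be garnet (nothing else left).
So: house 1 = pop/garnet/motorcycle, house 2 = country/onyx/minivan, house 3 = jazz/emerald/hatchback.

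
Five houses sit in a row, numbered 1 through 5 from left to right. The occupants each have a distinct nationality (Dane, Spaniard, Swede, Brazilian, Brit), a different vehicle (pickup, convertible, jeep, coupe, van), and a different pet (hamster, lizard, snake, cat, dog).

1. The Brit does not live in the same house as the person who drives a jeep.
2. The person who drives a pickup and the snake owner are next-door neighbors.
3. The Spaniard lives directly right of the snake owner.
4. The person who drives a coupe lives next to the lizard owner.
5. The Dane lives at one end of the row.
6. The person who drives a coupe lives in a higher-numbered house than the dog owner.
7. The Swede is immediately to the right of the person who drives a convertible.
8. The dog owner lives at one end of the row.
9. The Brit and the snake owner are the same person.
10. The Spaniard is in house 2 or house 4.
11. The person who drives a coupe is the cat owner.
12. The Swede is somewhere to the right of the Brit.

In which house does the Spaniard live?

4

Clue 8: the dog owner is in house 1.
The Spaniard is in house 4 (clue 3).
Clue 3: the snake owner is in house 3.
From clue 9, the Brit must be in house 3.
House 2's nationality must be Brazilian (nothing else left).
So house 5 gets Swede for nationality.
By clue 7, the person who drives a convertible is in house 4.
House 1's nationality must be Dane (nothing else left).
So house 3 gets van for vehicle.
House 5 vehicle: only coupe fits.
Clue 4: the lizard owner is in house 4.
Clue 11: the cat owner is in house 5.
House 1's vehicle must be jeep (nothing else left).
The only vehicle still possible for house 2 is pickup.
House 2's pet must be hamster (nothing else left).
So: house 1 = Dane/jeep/dog, house 2 = Brazilian/pickup/hamster, house 3 = Brit/van/snake, house 4 = Spaniard/convertible/lizard, house 5 = Swede/coupe/cat.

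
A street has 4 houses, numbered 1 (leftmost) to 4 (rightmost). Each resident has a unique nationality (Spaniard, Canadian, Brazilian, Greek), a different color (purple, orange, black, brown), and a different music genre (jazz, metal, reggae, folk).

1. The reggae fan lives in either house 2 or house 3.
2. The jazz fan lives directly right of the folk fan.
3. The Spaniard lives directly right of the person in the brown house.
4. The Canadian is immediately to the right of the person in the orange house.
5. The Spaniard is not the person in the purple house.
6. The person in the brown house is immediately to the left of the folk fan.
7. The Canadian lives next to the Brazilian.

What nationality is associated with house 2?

Canadian

The only music genre still possible for house 1 is metal.
That leaves jazz as the music genre for house 4.
Clue 2: the folk fan is in house 3.
Clue 6 places the person in the brown house in house 2.
That leaves reggae as the music genre for house 2.
From clue 3, the Spaniard must be in house 3.
That leaves Brazilian as the nationality for house 1.
The Canadian is in house 2 (clue 7).
That leaves Greek as the nationality for house 4.
The person in the orange house is in house 1 (clue 4).
House 3's color must be black (nothing else left).
The only color still possible for house 4 is purple.
So: house 1 = Brazilian/orange/metal, house 2 = Canadian/brown/reggae, house 3 = Spaniard/black/folk, house 4 = Greek/purple/jazz.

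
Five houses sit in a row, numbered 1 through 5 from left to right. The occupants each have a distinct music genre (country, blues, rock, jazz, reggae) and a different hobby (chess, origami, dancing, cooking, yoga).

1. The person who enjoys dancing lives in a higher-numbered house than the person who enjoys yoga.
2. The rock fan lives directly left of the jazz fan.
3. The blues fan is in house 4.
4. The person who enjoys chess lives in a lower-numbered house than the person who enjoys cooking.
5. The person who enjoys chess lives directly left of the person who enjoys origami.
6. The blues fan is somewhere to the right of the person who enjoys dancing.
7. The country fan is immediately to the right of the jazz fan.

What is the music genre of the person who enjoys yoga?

rock

Clue 3: the blues fan is in house 4.
From clue 7, the country fan must be in house 3.
By clue 7, the jazz fan is in house 2.
House 5's music genre must be reggae (nothing else left).
That leaves rock as the music genre for house 1.
The person who enjoys dancing is narrowed to house 2 or 3; consider each.
Placing it in house 3 leads to a contradiction, so it's in house 2.
The person who enjoys yoga is in house 1 (clue 1).
The only hobby still possible for house 3 is chess.
Clue 5 places the person who enjoys origami in house 4.
So house 5 gets cooking for hobby.
So: house 1 = rock/yoga, house 2 = jazz/dancing, house 3 = country/chess, house 4 = blues/origami, house 5 = reggae/cooking.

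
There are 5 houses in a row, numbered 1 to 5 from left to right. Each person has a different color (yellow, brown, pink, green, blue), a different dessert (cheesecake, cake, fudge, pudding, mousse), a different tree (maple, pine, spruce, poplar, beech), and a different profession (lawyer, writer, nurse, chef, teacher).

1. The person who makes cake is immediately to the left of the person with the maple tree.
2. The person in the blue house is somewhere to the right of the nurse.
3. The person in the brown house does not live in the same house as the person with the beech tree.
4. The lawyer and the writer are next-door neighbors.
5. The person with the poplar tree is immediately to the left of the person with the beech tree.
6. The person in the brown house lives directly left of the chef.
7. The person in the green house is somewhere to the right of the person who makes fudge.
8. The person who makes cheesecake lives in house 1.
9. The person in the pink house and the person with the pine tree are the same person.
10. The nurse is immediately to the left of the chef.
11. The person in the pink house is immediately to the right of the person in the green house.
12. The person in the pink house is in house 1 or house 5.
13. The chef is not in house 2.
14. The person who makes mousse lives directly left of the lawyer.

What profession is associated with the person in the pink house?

By clue 8, the person who makes cheesecake is in house 1.
The person in the pink house is in house 5 (clue 12).
So house 5 gets pudding for dessert.
Clue 9: the person with the pine tree is in house 5.
By clue 11, the person in the green house is in house 4.
So house 1 gets yellow for color.
Clue 2 places the person in the blue house in house 3.
Clue 2: the nurse is in house 2.
Clue 10: the chef is in house 3.
The only color still possible for house 2 is brown.
House 4 dessert: only mousse fits.
House 1 profession: only teacher fits.
From clue 14, the lawyer must be in house 5.
The only tree still possible for house 1 is spruce.
So house 2 gets poplar for tree.
House 4 profession: only writer fits.
From clue 5, the person with the beech tree must be in house 3.
House 4 tree: only maple fits.
By clue 1, the person who makes cake is in house 3.
House 2 dessert: only fudge fits.
So: house 1 = yellow/cheesecake/spruce/teacher, house 2 = brown/fudge/poplar/nurse, house 3 = blue/cake/beech/chef, house 4 = green/mousse/maple/writer, house 5 = pink/pudding/pine/lawyer.

lawyer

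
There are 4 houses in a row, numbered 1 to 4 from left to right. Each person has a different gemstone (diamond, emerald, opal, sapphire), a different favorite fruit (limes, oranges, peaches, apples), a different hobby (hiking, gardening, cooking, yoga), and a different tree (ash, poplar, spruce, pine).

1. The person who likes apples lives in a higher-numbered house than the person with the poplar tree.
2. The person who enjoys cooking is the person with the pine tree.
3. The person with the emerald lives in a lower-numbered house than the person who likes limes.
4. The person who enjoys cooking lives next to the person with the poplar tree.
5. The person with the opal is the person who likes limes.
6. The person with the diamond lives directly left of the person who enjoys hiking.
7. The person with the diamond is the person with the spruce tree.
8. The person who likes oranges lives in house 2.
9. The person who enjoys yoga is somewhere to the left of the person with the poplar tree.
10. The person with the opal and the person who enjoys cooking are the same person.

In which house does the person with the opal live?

By clue 8, the person who likes oranges is in house 2.
So house 1 gets peaches for favorite fruit.
The person with the opal is narrowed to house 3 or 4; consider each.
Placing it in house 4 leads to a contradiction, so it's in house 3.
Clue 5: the person who likes limes is in house 3.
The person who enjoys cooking is in house 3 (clue 10).
The only gemstone still possible for house 4 is sapphire.
The only favorite fruit still possible for house 4 is apples.
Clue 2 places the person with the pine tree in house 3.
The person with the poplar tree is in house 2 (clue 4).
Clue 6 places the person with the diamond in house 1.
From clue 6, the person who enjoys hiking must be in house 2.
Clue 7 places the person with the spruce tree in house 1.
From clue 9, the person who enjoys yoga must be in house 1.
The only gemstone still possible for house 2 is emerald.
House 4 hobby: only gardening fits.
The only tree still possible for house 4 is ash.
So: house 1 = diamond/peaches/yoga/spruce, house 2 = emerald/oranges/hiking/poplar, house 3 = opal/limes/cooking/pine, house 4 = sapphire/apples/gardening/ash.

3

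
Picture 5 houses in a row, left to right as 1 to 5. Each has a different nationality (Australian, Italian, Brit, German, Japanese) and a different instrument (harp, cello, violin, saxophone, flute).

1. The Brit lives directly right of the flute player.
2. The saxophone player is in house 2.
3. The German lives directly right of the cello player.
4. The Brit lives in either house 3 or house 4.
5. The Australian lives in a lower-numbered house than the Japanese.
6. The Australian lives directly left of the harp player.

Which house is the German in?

By clue 2, the saxophone player is in house 2.
By clue 1, the Brit is in house 4.
Clue 1 places the flute player in house 3.
The only nationality still possible for house 1 is Italian.
Clue 6 places the Australian in house 3.
Clue 6 places the harp player in house 4.
The only nationality still possible for house 2 is German.
So house 5 gets Japanese for nationality.
That leaves cello as the instrument for house 1.
The only instrument still possible for house 5 is violin.
So: house 1 = Italian/cello, house 2 = German/saxophone, house 3 = Australian/flute, house 4 = Brit/harp, house 5 = Japanese/violin.

2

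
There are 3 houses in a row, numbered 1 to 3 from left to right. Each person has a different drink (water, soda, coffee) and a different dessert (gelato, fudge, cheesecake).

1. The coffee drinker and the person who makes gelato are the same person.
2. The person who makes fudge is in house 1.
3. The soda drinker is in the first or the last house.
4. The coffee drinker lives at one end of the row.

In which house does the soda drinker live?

Clue 2 places the person who makes fudge in house 1.
The only drink still possible for house 2 is water.
From clue 1, the coffee drinker must be in house 3.
From clue 1, the person who makes gelato must be in house 3.
The only drink still possible for house 1 is soda.
So house 2 gets cheesecake for dessert.
So: house 1 = soda/fudge, house 2 = water/cheesecake, house 3 = coffee/gelato.

1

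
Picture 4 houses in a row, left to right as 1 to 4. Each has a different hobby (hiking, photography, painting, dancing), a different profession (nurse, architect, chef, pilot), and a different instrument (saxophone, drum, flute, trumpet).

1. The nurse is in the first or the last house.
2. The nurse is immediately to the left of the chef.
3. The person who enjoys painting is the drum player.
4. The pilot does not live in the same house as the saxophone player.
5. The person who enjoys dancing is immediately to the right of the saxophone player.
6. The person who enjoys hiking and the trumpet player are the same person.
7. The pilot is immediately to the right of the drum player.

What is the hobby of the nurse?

From clue 2, the nurse must be in house 1.
From clue 2, the chef must be in house 2.
The person who enjoys painting is narrowed to house 2 or 3; consider each.
Placing it in house 2 leads to a contradiction, so it's in house 3.
Clue 3 places the drum player in house 3.
From clue 7, the pilot must be in house 4.
House 3's profession must be architect (nothing else left).
From clue 5, the person who enjoys dancing must be in house 2.
From clue 5, the saxophone player must be in house 1.
Clue 6: the person who enjoys hiking is in house 4.
The trumpet player is in house 4 (clue 6).
House 1's hobby must be photography (nothing else left).
So house 2 gets flute for instrument.
So: house 1 = photography/nurse/saxophone, house 2 = dancing/chef/flute, house 3 = painting/architect/drum, house 4 = hiking/pilot/trumpet.

photography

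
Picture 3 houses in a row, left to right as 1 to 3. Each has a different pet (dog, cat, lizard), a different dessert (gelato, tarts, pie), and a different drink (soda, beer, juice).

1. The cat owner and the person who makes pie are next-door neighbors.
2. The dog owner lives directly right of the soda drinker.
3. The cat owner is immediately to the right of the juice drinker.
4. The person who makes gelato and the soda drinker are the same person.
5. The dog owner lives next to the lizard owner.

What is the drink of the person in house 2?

juice

So house 1 gets lizard for pet.
That leaves beer as the drink for house 3.
By clue 5, the dog owner is in house 2.
That leaves cat as the pet for house 3.
By clue 1, the person who makes pie is in house 2.
Clue 2 places the soda drinker in house 1.
Clue 3: the juice drinker is in house 2.
The person who makes gelato is in house 1 (clue 4).
The only dessert still possible for house 3 is tarts.
So: house 1 = lizard/gelato/soda, house 2 = dog/pie/juice, house 3 = cat/tarts/beer.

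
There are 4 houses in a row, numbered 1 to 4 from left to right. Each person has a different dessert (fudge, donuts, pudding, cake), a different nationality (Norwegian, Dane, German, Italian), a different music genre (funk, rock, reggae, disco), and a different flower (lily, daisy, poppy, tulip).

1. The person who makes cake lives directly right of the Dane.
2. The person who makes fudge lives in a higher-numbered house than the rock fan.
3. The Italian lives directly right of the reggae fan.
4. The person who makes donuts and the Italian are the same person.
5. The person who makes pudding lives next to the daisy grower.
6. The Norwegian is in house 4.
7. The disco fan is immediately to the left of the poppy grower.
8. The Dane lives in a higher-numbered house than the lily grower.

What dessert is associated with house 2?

donuts

By clue 6, the Norwegian is in house 4.
House 1 dessert: only pudding fits.
That leaves German as the nationality for house 1.
House 4 music genre: only funk fits.
Clue 5: the daisy grower is in house 2.
That leaves lily as the flower for house 1.
The person who makes cake is narrowed to house 3 or 4; consider each.
Placing it in house 3 leads to a contradiction, so it's in house 4.
Clue 1: the Dane is in house 3.
House 2's nationality must be Italian (nothing else left).
By clue 3, the reggae fan is in house 1.
By clue 4, the person who makes donuts is in house 2.
House 3 dessert: only fudge fits.
House 3 music genre: only disco fits.
By clue 7, the poppy grower is in house 4.
House 2 music genre: only rock fits.
That leaves tulip as the flower for house 3.
So: house 1 = pudding/German/reggae/lily, house 2 = donuts/Italian/rock/daisy, house 3 = fudge/Dane/disco/tulip, house 4 = cake/Norwegian/funk/poppy.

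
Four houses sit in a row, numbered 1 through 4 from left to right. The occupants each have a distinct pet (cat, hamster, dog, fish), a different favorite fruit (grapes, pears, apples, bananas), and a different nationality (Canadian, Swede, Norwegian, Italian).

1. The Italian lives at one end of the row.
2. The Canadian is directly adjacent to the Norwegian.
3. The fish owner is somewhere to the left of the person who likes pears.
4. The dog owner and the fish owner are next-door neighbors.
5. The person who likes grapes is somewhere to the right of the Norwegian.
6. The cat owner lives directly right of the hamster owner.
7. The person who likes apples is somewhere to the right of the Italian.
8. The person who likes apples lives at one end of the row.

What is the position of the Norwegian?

Clue 7 places the Italian in house 1.
By clue 8, the person who likes apples is in house 4.
House 1 favorite fruit: only bananas fits.
From clue 5, the person who likes grapes must be in house 3.
Clue 5 places the Norwegian in house 2.
The only pet still possible for house 4 is cat.
That leaves pears as the favorite fruit for house 2.
Clue 2 places the Canadian in house 3.
Clue 3: the fish owner is in house 1.
The dog owner is in house 2 (clue 4).
From clue 6, the hamster owner must be in house 3.
So house 4 gets Swede for nationality.
So: house 1 = fish/bananas/Italian, house 2 = dog/pears/Norwegian, house 3 = hamster/grapes/Canadian, house 4 = cat/apples/Swede.

2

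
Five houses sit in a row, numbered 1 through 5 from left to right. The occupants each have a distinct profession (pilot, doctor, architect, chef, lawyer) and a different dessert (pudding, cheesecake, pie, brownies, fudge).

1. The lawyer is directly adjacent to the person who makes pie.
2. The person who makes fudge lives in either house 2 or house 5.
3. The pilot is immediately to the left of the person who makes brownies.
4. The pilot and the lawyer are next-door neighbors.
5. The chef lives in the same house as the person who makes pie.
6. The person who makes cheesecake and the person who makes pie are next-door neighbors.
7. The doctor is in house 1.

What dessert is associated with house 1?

The doctor is in house 1 (clue 7).
The person who makes fudge is narrowed to house 2 or 5; consider each.
Placing it in house 5 leads to a contradiction, so it's in house 2.
That leaves pudding as the dessert for house 1.
The chef is narrowed to house 3 or 4 or 5; consider each.
Placing it in house 3 and house 5 leads to a contradiction, so it's in house 4.
The person who makes pie is in house 4 (clue 5).
Clue 3 places the pilot in house 2.
From clue 3, the person who makes brownies must be in house 3.
By clue 4, the lawyer is in house 3.
House 5 profession: only architect fits.
House 5's dessert must be cheesecake (nothing else left).
So: house 1 = doctor/pudding, house 2 = pilot/fudge, house 3 = lawyer/brownies, house 4 = chef/pie, house 5 = architect/cheesecake.

pudding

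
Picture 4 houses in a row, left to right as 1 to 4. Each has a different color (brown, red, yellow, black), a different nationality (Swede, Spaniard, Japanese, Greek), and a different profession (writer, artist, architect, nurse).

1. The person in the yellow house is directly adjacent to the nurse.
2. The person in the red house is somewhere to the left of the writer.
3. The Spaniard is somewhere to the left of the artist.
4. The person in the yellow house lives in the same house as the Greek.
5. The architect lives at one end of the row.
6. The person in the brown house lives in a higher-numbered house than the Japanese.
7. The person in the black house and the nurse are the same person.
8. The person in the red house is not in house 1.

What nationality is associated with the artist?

The person in the red house is narrowed to house 2 or 3; consider each.
Placing it in house 2 leads to a contradiction, so it's in house 3.
The writer is in house 4 (clue 2).
House 1 profession: only architect fits.
The person in the black house is in house 2 (clue 7).
The nurse is in house 2 (clue 7).
That leaves yellow as the color for house 1.
The only color still possible for house 4 is brown.
House 3's profession must be artist (nothing else left).
Clue 4 places the Greek in house 1.
House 4's nationality must be Swede (nothing else left).
The only nationality still possible for house 2 is Spaniard.
House 3's nationality must be Japanese (nothing else left).
So: house 1 = yellow/Greek/architect, house 2 = black/Spaniard/nurse, house 3 = red/Japanese/artist, house 4 = brown/Swede/writer.

Japanese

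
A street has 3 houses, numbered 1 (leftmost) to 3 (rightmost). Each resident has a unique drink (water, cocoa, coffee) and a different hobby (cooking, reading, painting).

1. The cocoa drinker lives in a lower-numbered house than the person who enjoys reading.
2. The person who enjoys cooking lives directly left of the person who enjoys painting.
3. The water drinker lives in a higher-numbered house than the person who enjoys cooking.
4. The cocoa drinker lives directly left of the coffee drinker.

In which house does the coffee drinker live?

2

That leaves cocoa as the drink for house 1.
That leaves cooking as the hobby for house 1.
By clue 2, the person who enjoys painting is in house 2.
By clue 4, the coffee drinker is in house 2.
That leaves water as the drink for house 3.
That leaves reading as the hobby for house 3.
So: house 1 = cocoa/cooking, house 2 = coffee/painting, house 3 = water/reading.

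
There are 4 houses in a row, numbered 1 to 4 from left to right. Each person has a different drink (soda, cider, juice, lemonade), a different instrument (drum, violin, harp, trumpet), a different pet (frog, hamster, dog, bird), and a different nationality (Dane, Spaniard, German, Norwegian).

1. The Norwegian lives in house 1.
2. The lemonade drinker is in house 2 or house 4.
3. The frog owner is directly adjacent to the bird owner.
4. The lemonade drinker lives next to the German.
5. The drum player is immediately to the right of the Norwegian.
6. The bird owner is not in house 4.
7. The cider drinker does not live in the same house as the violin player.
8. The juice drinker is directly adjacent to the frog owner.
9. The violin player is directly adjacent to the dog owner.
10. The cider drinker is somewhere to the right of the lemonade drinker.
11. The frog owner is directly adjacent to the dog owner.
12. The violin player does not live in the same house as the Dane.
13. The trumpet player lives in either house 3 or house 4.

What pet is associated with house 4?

hamster

The Norwegian is in house 1 (clue 1).
The drum player is in house 2 (clue 5).
By clue 10, the lemonade drinker is in house 2.
So house 3 gets German for nationality.
The cider drinker is narrowed to house 3 or 4; consider each.
Placing it in house 4 leads to a contradiction, so it's in house 3.
So house 4 gets hamster for pet.
The only pet still possible for house 1 is bird.
The frog owner is in house 2 (clue 3).
Clue 8 places the juice drinker in house 1.
Clue 11 places the dog owner in house 3.
House 4's drink must be soda (nothing else left).
Clue 9: the violin player is in house 4.
By clue 12, the Dane is in house 2.
House 1's instrument must be harp (nothing else left).
So house 3 gets trumpet for instrument.
House 4's nationality must be Spaniard (nothing else left).
So: house 1 = juice/harp/bird/Norwegian, house 2 = lemonade/drum/frog/Dane, house 3 = cider/trumpet/dog/German, house 4 = soda/violin/hamster/Spaniard.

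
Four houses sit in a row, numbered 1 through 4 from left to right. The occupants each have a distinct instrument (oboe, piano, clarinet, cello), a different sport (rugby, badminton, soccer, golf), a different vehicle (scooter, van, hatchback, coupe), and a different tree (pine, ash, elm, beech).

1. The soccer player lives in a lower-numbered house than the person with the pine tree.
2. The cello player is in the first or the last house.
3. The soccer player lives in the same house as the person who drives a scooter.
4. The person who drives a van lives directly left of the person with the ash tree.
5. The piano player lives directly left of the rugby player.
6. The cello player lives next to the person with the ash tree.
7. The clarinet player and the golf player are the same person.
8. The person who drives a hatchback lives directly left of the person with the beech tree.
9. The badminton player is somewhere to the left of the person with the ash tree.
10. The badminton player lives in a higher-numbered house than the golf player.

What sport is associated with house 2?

badminton

The badminton player is in house 2 (clue 10).
From clue 10, the golf player must be in house 1.
That leaves rugby as the sport for house 4.
That leaves coupe as the vehicle for house 4.
The only tree still possible for house 1 is elm.
From clue 1, the person with the pine tree must be in house 4.
The person who drives a scooter is in house 3 (clue 3).
The piano player is in house 3 (clue 5).
By clue 7, the clarinet player is in house 1.
Clue 9: the person with the ash tree is in house 3.
House 2 instrument: only oboe fits.
That leaves cello as the instrument for house 4.
So house 3 gets soccer for sport.
House 2 tree: only beech fits.
The person who drives a van is in house 2 (clue 4).
The person who drives a hatchback is in house 1 (clue 8).
So: house 1 = clarinet/golf/hatchback/elm, house 2 = oboe/badminton/van/beech, house 3 = piano/soccer/scooter/ash, house 4 = cello/rugby/coupe/pine.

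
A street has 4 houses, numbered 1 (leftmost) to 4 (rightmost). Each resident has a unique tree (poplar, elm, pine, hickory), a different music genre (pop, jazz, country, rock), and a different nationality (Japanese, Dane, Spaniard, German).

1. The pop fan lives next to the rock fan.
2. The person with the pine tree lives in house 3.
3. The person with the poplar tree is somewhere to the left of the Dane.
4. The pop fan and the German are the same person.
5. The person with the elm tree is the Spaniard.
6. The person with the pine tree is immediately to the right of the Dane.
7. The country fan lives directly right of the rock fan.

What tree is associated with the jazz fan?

From clue 2, the person with the pine tree must be in house 3.
Clue 6 places the Dane in house 2.
From clue 3, the person with the poplar tree must be in house 1.
House 2 tree: only hickory fits.
The only tree still possible for house 4 is elm.
Clue 5 places the Spaniard in house 4.
Clue 1: the rock fan is in house 2.
Clue 7: the country fan is in house 3.
The only music genre still possible for house 4 is jazz.
Clue 4 places the German in house 1.
That leaves pop as the music genre for house 1.
House 3's nationality must be Japanese (nothing else left).
So: house 1 = poplar/pop/German, house 2 = hickory/rock/Dane, house 3 = pine/country/Japanese, house 4 = elm/jazz/Spaniard.

elm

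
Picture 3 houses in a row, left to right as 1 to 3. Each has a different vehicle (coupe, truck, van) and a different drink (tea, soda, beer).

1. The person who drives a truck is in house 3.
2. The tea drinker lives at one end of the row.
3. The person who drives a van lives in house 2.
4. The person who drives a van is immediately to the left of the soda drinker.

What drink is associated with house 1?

From clue 1, the person who drives a truck must be in house 3.
By clue 3, the person who drives a van is in house 2.
From clue 4, the soda drinker must be in house 3.
House 1's vehicle must be coupe (nothing else left).
So house 2 gets beer for drink.
The only drink still possible for house 1 is tea.
So: house 1 = coupe/tea, house 2 = van/beer, house 3 = truck/soda.

tea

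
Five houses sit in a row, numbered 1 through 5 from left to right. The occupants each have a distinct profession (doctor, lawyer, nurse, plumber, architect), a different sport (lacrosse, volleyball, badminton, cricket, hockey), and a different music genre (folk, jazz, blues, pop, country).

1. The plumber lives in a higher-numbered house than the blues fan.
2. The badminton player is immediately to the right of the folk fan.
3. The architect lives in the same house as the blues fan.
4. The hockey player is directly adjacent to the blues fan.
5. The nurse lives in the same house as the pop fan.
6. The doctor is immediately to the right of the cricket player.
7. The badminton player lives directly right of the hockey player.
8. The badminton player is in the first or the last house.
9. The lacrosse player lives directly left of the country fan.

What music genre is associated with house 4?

Clue 8: the badminton player is in house 5.
By clue 2, the folk fan is in house 4.
Clue 7: the hockey player is in house 4.
From clue 4, the blues fan must be in house 3.
That leaves country as the music genre for house 2.
From clue 3, the architect must be in house 3.
Clue 9 places the lacrosse player in house 1.
The doctor is in house 4 (clue 6).
Clue 6: the cricket player is in house 3.
House 2 profession: only lawyer fits.
So house 5 gets plumber for profession.
So house 2 gets volleyball for sport.
The pop fan is in house 1 (clue 5).
That leaves nurse as the profession for house 1.
That leaves jazz as the music genre for house 5.
So: house 1 = nurse/lacrosse/pop, house 2 = lawyer/volleyball/country, house 3 = architect/cricket/blues, house 4 = doctor/hockey/folk, house 5 = plumber/badminton/jazz.

folk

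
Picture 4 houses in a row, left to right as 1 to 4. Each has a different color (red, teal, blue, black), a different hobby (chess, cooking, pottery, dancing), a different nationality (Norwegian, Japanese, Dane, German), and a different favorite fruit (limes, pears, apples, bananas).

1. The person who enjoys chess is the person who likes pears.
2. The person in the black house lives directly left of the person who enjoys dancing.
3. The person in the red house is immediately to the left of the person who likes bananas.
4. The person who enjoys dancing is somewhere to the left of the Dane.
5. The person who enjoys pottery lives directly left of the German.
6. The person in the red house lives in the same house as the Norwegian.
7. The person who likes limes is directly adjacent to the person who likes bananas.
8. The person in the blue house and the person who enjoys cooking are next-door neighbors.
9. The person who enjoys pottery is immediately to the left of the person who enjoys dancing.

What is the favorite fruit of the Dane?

apples

The person in the black house is narrowed to house 1 or 2; consider each.
Placing it in house 1 leads to a contradiction, so it's in house 2.
By clue 2, the person who enjoys dancing is in house 3.
By clue 4, the Dane is in house 4.
From clue 9, the person who enjoys pottery must be in house 2.
Clue 5 places the German in house 3.
From clue 8, the person in the blue house must be in house 3.
From clue 8, the person who enjoys cooking must be in house 4.
The only color still possible for house 4 is teal.
House 1's hobby must be chess (nothing else left).
House 2 nationality: only Japanese fits.
By clue 1, the person who likes pears is in house 1.
The person who likes bananas is in house 2 (clue 3).
House 1's color must be red (nothing else left).
The only nationality still possible for house 1 is Norwegian.
So house 4 gets apples for favorite fruit.
House 3 favorite fruit: only limes fits.
So: house 1 = red/chess/Norwegian/pears, house 2 = black/pottery/Japanese/bananas, house 3 = blue/dancing/German/limes, house 4 = teal/cooking/Dane/apples.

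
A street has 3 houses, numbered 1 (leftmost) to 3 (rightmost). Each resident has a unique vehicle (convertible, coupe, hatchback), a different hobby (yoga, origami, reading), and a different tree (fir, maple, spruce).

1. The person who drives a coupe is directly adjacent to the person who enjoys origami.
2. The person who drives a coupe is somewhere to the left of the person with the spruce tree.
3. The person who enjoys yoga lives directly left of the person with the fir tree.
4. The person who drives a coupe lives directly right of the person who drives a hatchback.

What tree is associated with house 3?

From clue 4, the person who drives a coupe must be in house 2.
By clue 4, the person who drives a hatchback is in house 1.
That leaves convertible as the vehicle for house 3.
House 1 tree: only maple fits.
From clue 2, the person with the spruce tree must be in house 3.
That leaves fir as the tree for house 2.
Clue 3 places the person who enjoys yoga in house 1.
House 2 hobby: only reading fits.
So house 3 gets origami for hobby.
So: house 1 = hatchback/yoga/maple, house 2 = coupe/reading/fir, house 3 = convertible/origami/spruce.

spruce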